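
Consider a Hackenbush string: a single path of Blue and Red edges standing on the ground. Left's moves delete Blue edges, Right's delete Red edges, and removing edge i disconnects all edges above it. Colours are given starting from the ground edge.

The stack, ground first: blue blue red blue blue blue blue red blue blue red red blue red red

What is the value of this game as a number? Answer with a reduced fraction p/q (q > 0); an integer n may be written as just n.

Prefix values for blue blue red blue blue blue blue red blue blue red red blue red red via {L|R} + simplicity:
b: Left { 0 }, Right { — } = simplest 1
bb: Left { 0,1 }, Right { — } = simplest 2
bbr: Left { 0,1 }, Right { 2 } = simplest 3/2
bbrb: Left { 0,1,3/2 }, Right { 2 } = simplest 7/4
bbrbb: Left { 0,1,3/2,7/4 }, Right { 2 } = simplest 15/8
bbrbbb: Left { 0,1,3/2,7/4,15/8 }, Right { 2 } = simplest 31/16
bbrbbbb: Left { 0,1,3/2,7/4,15/8,31/16 }, Right { 2 } = simplest 63/32
bbrbbbbr: Left { 0,1,3/2,7/4,15/8,31/16 }, Right { 63/32,2 } = simplest 125/64
bbrbbbbrb: Left { 0,1,3/2,7/4,15/8,31/16,125/64 }, Right { 63/32,2 } = simplest 251/128
bbrbbbbrbb: Left { 0,1,3/2,7/4,15/8,31/16,125/64,251/128 }, Right { 63/32,2 } = simplest 503/256
bbrbbbbrbbr: Left { 0,1,3/2,7/4,15/8,31/16,125/64,251/128 }, Right { 503/256,63/32,2 } = simplest 1005/512
bbrbbbbrbbrr: Left { 0,1,3/2,7/4,15/8,31/16,125/64,251/128 }, Right { 1005/512,503/256,63/32,2 } = simplest 2009/1024
bbrbbbbrbbrrb: Left { 0,1,3/2,7/4,15/8,31/16,125/64,251/128,2009/1024 }, Right { 1005/512,503/256,63/32,2 } = simplest 4019/2048
bbrbbbbrbbrrbr: Left { 0,1,3/2,7/4,15/8,31/16,125/64,251/128,2009/1024 }, Right { 4019/2048,1005/512,503/256,63/32,2 } = simplest 8037/4096
bbrbbbbrbbrrbrr: Left { 0,1,3/2,7/4,15/8,31/16,125/64,251/128,2009/1024 }, Right { 8037/4096,4019/2048,1005/512,503/256,63/32,2 } = simplest 16073/8192

16073/8192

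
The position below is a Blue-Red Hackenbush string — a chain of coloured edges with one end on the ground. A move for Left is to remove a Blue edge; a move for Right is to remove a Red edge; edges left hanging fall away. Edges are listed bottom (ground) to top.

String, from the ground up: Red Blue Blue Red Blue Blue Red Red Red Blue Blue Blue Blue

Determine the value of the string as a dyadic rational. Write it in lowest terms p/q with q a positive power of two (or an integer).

Recurse on prefixes of the 13-edge string Red Blue Blue Red Blue Blue Red Red Red Blue Blue Blue Blue:
v_1 [R]  L=[·]  R=[0]  — -1
v_2 [RB]  L=[-1]  R=[0]  — -1/2
v_3 [RBB]  L=[-1; -1/2]  R=[0]  — -1/4
v_4 [RBBR]  L=[-1; -1/2]  R=[-1/4; 0]  — -3/8
v_5 [RBBRB]  L=[-1; -1/2; -3/8]  R=[-1/4; 0]  — -5/16
v_6 [RBBRBB]  L=[-1; -1/2; -3/8; -5/16]  R=[-1/4; 0]  — -9/32
v_7 [RBBRBBR]  L=[-1; -1/2; -3/8; -5/16]  R=[-9/32; -1/4; 0]  — -19/64
v_8 [RBBRBBRR]  L=[-1; -1/2; -3/8; -5/16]  R=[-19/64; -9/32; -1/4; 0]  — -39/128
v_9 [RBBRBBRRR]  L=[-1; -1/2; -3/8; -5/16]  R=[-39/128; -19/64; -9/32; -1/4; 0]  — -79/256
v_10 [RBBRBBRRRB]  L=[-1; -1/2; -3/8; -5/16; -79/256]  R=[-39/128; -19/64; -9/32; -1/4; 0]  — -157/512
v_11 [RBBRBBRRRBB]  L=[-1; -1/2; -3/8; -5/16; -79/256; -157/512]  R=[-39/128; -19/64; -9/32; -1/4; 0]  — -313/1024
v_12 [RBBRBBRRRBBB]  L=[-1; -1/2; -3/8; -5/16; -79/256; -157/512; -313/1024]  R=[-39/128; -19/64; -9/32; -1/4; 0]  — -625/2048
v_13 [RBBRBBRRRBBBB]  L=[-1; -1/2; -3/8; -5/16; -79/256; -157/512; -313/1024; -625/2048]  R=[-39/128; -19/64; -9/32; -1/4; 0]  — -1249/4096

-1249/4096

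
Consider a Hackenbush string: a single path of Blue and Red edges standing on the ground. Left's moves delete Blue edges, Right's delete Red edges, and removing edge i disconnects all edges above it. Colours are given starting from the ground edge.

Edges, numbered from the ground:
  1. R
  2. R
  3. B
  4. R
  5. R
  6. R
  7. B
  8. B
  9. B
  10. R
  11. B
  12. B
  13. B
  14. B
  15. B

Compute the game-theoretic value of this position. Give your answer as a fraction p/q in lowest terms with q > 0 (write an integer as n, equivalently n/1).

-15425/8192

step 1: add R to get R; options L={ · } R={ 0 } => -1
step 2: add R to get RR; options L={ · } R={ -1; 0 } => -2
step 3: add B to get RRB; options L={ -2 } R={ -1; 0 } => -3/2
step 4: add R to get RRBR; options L={ -2 } R={ -3/2; -1; 0 } => -7/4
step 5: add R to get RRBRR; options L={ -2 } R={ -7/4; -3/2; -1; 0 } => -15/8
step 6: add R to get RRBRRR; options L={ -2 } R={ -15/8; -7/4; -3/2; -1; 0 } => -31/16
step 7: add B to get RRBRRRB; options L={ -2; -31/16 } R={ -15/8; -7/4; -3/2; -1; 0 } => -61/32
step 8: add B to get RRBRRRBB; options L={ -2; -31/16; -61/32 } R={ -15/8; -7/4; -3/2; -1; 0 } => -121/64
step 9: add B to get RRBRRRBBB; options L={ -2; -31/16; -61/32; -121/64 } R={ -15/8; -7/4; -3/2; -1; 0 } => -241/128
step 10: add R to get RRBRRRBBBR; options L={ -2; -31/16; -61/32; -121/64 } R={ -241/128; -15/8; -7/4; -3/2; -1; 0 } => -483/256
step 11: add B to get RRBRRRBBBRB; options L={ -2; -31/16; -61/32; -121/64; -483/256 } R={ -241/128; -15/8; -7/4; -3/2; -1; 0 } => -965/512
step 12: add B to get RRBRRRBBBRBB; options L={ -2; -31/16; -61/32; -121/64; -483/256; -965/512 } R={ -241/128; -15/8; -7/4; -3/2; -1; 0 } => -1929/1024
step 13: add B to get RRBRRRBBBRBBB; options L={ -2; -31/16; -61/32; -121/64; -483/256; -965/512; -1929/1024 } R={ -241/128; -15/8; -7/4; -3/2; -1; 0 } => -3857/2048
step 14: add B to get RRBRRRBBBRBBBB; options L={ -2; -31/16; -61/32; -121/64; -483/256; -965/512; -1929/1024; -3857/2048 } R={ -241/128; -15/8; -7/4; -3/2; -1; 0 } => -7713/4096
step 15: add B to get RRBRRRBBBRBBBBB; options L={ -2; -31/16; -61/32; -121/64; -483/256; -965/512; -1929/1024; -3857/2048; -7713/4096 } R={ -241/128; -15/8; -7/4; -3/2; -1; 0 } => -15425/8192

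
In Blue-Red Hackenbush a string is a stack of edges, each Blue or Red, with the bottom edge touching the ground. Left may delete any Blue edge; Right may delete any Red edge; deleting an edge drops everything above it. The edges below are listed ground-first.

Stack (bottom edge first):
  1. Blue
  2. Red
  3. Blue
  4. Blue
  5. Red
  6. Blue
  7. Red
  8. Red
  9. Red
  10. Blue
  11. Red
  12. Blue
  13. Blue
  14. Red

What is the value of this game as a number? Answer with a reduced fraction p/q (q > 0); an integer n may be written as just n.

edge 1 of 14 (Blue): { 0 | · } so 1
edge 2 of 14 (Red): { 0 | 1 } so 1/2
edge 3 of 14 (Blue): { 0; 1/2 | 1 } so 3/4
edge 4 of 14 (Blue): { 0; 1/2; 3/4 | 1 } so 7/8
edge 5 of 14 (Red): { 0; 1/2; 3/4 | 7/8; 1 } so 13/16
edge 6 of 14 (Blue): { 0; 1/2; 3/4; 13/16 | 7/8; 1 } so 27/32
edge 7 of 14 (Red): { 0; 1/2; 3/4; 13/16 | 27/32; 7/8; 1 } so 53/64
edge 8 of 14 (Red): { 0; 1/2; 3/4; 13/16 | 53/64; 27/32; 7/8; 1 } so 105/128
edge 9 of 14 (Red): { 0; 1/2; 3/4; 13/16 | 105/128; 53/64; 27/32; 7/8; 1 } so 209/256
edge 10 of 14 (Blue): { 0; 1/2; 3/4; 13/16; 209/256 | 105/128; 53/64; 27/32; 7/8; 1 } so 419/512
edge 11 of 14 (Red): { 0; 1/2; 3/4; 13/16; 209/256 | 419/512; 105/128; 53/64; 27/32; 7/8; 1 } so 837/1024
edge 12 of 14 (Blue): { 0; 1/2; 3/4; 13/16; 209/256; 837/1024 | 419/512; 105/128; 53/64; 27/32; 7/8; 1 } so 1675/2048
edge 13 of 14 (Blue): { 0; 1/2; 3/4; 13/16; 209/256; 837/1024; 1675/2048 | 419/512; 105/128; 53/64; 27/32; 7/8; 1 } so 3351/4096
edge 14 of 14 (Red): { 0; 1/2; 3/4; 13/16; 209/256; 837/1024; 1675/2048 | 3351/4096; 419/512; 105/128; 53/64; 27/32; 7/8; 1 } so 6701/8192

6701/8192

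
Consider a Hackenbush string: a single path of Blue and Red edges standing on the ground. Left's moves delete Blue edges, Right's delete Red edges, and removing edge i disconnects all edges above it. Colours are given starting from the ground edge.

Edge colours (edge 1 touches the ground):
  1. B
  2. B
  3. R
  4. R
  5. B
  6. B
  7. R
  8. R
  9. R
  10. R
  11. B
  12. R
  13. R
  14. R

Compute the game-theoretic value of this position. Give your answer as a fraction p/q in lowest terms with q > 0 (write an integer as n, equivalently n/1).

Prefix values for B B R R B B R R R R B R R R via {L|R} + simplicity:
value(B) = { 0 | · } ⇒ 1
value(BB) = { 0; 1 | · } ⇒ 2
value(BBR) = { 0; 1 | 2 } ⇒ 3/2
value(BBRR) = { 0; 1 | 3/2; 2 } ⇒ 5/4
value(BBRRB) = { 0; 1; 5/4 | 3/2; 2 } ⇒ 11/8
value(BBRRBB) = { 0; 1; 5/4; 11/8 | 3/2; 2 } ⇒ 23/16
value(BBRRBBR) = { 0; 1; 5/4; 11/8 | 23/16; 3/2; 2 } ⇒ 45/32
value(BBRRBBRR) = { 0; 1; 5/4; 11/8 | 45/32; 23/16; 3/2; 2 } ⇒ 89/64
value(BBRRBBRRR) = { 0; 1; 5/4; 11/8 | 89/64; 45/32; 23/16; 3/2; 2 } ⇒ 177/128
value(BBRRBBRRRR) = { 0; 1; 5/4; 11/8 | 177/128; 89/64; 45/32; 23/16; 3/2; 2 } ⇒ 353/256
value(BBRRBBRRRRB) = { 0; 1; 5/4; 11/8; 353/256 | 177/128; 89/64; 45/32; 23/16; 3/2; 2 } ⇒ 707/512
value(BBRRBBRRRRBR) = { 0; 1; 5/4; 11/8; 353/256 | 707/512; 177/128; 89/64; 45/32; 23/16; 3/2; 2 } ⇒ 1413/1024
value(BBRRBBRRRRBRR) = { 0; 1; 5/4; 11/8; 353/256 | 1413/1024; 707/512; 177/128; 89/64; 45/32; 23/16; 3/2; 2 } ⇒ 2825/2048
value(BBRRBBRRRRBRRR) = { 0; 1; 5/4; 11/8; 353/256 | 2825/2048; 1413/1024; 707/512; 177/128; 89/64; 45/32; 23/16; 3/2; 2 } ⇒ 5649/4096

5649/4096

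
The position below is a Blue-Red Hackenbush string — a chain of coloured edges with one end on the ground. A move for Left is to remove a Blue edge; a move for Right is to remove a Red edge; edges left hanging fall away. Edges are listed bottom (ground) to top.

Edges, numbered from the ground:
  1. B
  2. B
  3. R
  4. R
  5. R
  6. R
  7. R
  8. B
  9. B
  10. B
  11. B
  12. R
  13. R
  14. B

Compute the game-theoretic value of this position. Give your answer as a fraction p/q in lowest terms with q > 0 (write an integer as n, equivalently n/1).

4339/4096

Recurse on prefixes of the 14-edge string B B R R R R R B B B B R R B:
step 1: add B to get B; options L={ 0 } R={ none } => 1
step 2: add B to get BB; options L={ 0; 1 } R={ none } => 2
step 3: add R to get BBR; options L={ 0; 1 } R={ 2 } => 3/2
step 4: add R to get BBRR; options L={ 0; 1 } R={ 3/2; 2 } => 5/4
step 5: add R to get BBRRR; options L={ 0; 1 } R={ 5/4; 3/2; 2 } => 9/8
step 6: add R to get BBRRRR; options L={ 0; 1 } R={ 9/8; 5/4; 3/2; 2 } => 17/16
step 7: add R to get BBRRRRR; options L={ 0; 1 } R={ 17/16; 9/8; 5/4; 3/2; 2 } => 33/32
step 8: add B to get BBRRRRRB; options L={ 0; 1; 33/32 } R={ 17/16; 9/8; 5/4; 3/2; 2 } => 67/64
step 9: add B to get BBRRRRRBB; options L={ 0; 1; 33/32; 67/64 } R={ 17/16; 9/8; 5/4; 3/2; 2 } => 135/128
step 10: add B to get BBRRRRRBBB; options L={ 0; 1; 33/32; 67/64; 135/128 } R={ 17/16; 9/8; 5/4; 3/2; 2 } => 271/256
step 11: add B to get BBRRRRRBBBB; options L={ 0; 1; 33/32; 67/64; 135/128; 271/256 } R={ 17/16; 9/8; 5/4; 3/2; 2 } => 543/512
step 12: add R to get BBRRRRRBBBBR; options L={ 0; 1; 33/32; 67/64; 135/128; 271/256 } R={ 543/512; 17/16; 9/8; 5/4; 3/2; 2 } => 1085/1024
step 13: add R to get BBRRRRRBBBBRR; options L={ 0; 1; 33/32; 67/64; 135/128; 271/256 } R={ 1085/1024; 543/512; 17/16; 9/8; 5/4; 3/2; 2 } => 2169/2048
step 14: add B to get BBRRRRRBBBBRRB; options L={ 0; 1; 33/32; 67/64; 135/128; 271/256; 2169/2048 } R={ 1085/1024; 543/512; 17/16; 9/8; 5/4; 3/2; 2 } => 4339/4096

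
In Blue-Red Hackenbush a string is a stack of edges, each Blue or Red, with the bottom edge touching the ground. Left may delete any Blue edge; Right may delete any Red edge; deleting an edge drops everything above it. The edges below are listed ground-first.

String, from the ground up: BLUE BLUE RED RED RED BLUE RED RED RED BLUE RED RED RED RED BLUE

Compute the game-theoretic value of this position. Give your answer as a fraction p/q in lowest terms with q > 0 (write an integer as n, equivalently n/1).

Prefix values for BLUE BLUE RED RED RED BLUE RED RED RED BLUE RED RED RED RED BLUE via {L|R} + simplicity:
step 1: add BLUE to get B; options L={ 0 } R={ (no moves) } gives 1
step 2: add BLUE to get BB; options L={ 0,1 } R={ (no moves) } gives 2
step 3: add RED to get BBR; options L={ 0,1 } R={ 2 } gives 3/2
step 4: add RED to get BBRR; options L={ 0,1 } R={ 3/2,2 } gives 5/4
step 5: add RED to get BBRRR; options L={ 0,1 } R={ 5/4,3/2,2 } gives 9/8
step 6: add BLUE to get BBRRRB; options L={ 0,1,9/8 } R={ 5/4,3/2,2 } gives 19/16
step 7: add RED to get BBRRRBR; options L={ 0,1,9/8 } R={ 19/16,5/4,3/2,2 } gives 37/32
step 8: add RED to get BBRRRBRR; options L={ 0,1,9/8 } R={ 37/32,19/16,5/4,3/2,2 } gives 73/64
step 9: add RED to get BBRRRBRRR; options L={ 0,1,9/8 } R={ 73/64,37/32,19/16,5/4,3/2,2 } gives 145/128
step 10: add BLUE to get BBRRRBRRRB; options L={ 0,1,9/8,145/128 } R={ 73/64,37/32,19/16,5/4,3/2,2 } gives 291/256
step 11: add RED to get BBRRRBRRRBR; options L={ 0,1,9/8,145/128 } R={ 291/256,73/64,37/32,19/16,5/4,3/2,2 } gives 581/512
step 12: add RED to get BBRRRBRRRBRR; options L={ 0,1,9/8,145/128 } R={ 581/512,291/256,73/64,37/32,19/16,5/4,3/2,2 } gives 1161/1024
step 13: add RED to get BBRRRBRRRBRRR; options L={ 0,1,9/8,145/128 } R={ 1161/1024,581/512,291/256,73/64,37/32,19/16,5/4,3/2,2 } gives 2321/2048
step 14: add RED to get BBRRRBRRRBRRRR; options L={ 0,1,9/8,145/128 } R={ 2321/2048,1161/1024,581/512,291/256,73/64,37/32,19/16,5/4,3/2,2 } gives 4641/4096
step 15: add BLUE to get BBRRRBRRRBRRRRB; options L={ 0,1,9/8,145/128,4641/4096 } R={ 2321/2048,1161/1024,581/512,291/256,73/64,37/32,19/16,5/4,3/2,2 } gives 9283/8192

9283/8192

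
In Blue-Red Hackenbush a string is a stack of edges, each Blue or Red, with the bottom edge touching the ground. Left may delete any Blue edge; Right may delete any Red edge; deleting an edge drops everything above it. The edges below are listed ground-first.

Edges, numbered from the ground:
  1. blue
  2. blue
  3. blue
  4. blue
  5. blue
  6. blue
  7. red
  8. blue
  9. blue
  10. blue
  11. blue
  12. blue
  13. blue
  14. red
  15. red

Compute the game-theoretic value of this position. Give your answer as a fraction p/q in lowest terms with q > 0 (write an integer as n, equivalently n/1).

3065/512

Prefix values for blue blue blue blue blue blue red blue blue blue blue blue blue red red via {L|R} + simplicity:
step 1: add blue to get b; options L={ 0 } R={ (no moves) } — 1
step 2: add blue to get bb; options L={ 0,1 } R={ (no moves) } — 2
step 3: add blue to get bbb; options L={ 0,1,2 } R={ (no moves) } — 3
step 4: add blue to get bbbb; options L={ 0,1,2,3 } R={ (no moves) } — 4
step 5: add blue to get bbbbb; options L={ 0,1,2,3,4 } R={ (no moves) } — 5
step 6: add blue to get bbbbbb; options L={ 0,1,2,3,4,5 } R={ (no moves) } — 6
step 7: add red to get bbbbbbr; options L={ 0,1,2,3,4,5 } R={ 6 } — 11/2
step 8: add blue to get bbbbbbrb; options L={ 0,1,2,3,4,5,11/2 } R={ 6 } — 23/4
step 9: add blue to get bbbbbbrbb; options L={ 0,1,2,3,4,5,11/2,23/4 } R={ 6 } — 47/8
step 10: add blue to get bbbbbbrbbb; options L={ 0,1,2,3,4,5,11/2,23/4,47/8 } R={ 6 } — 95/16
step 11: add blue to get bbbbbbrbbbb; options L={ 0,1,2,3,4,5,11/2,23/4,47/8,95/16 } R={ 6 } — 191/32
step 12: add blue to get bbbbbbrbbbbb; options L={ 0,1,2,3,4,5,11/2,23/4,47/8,95/16,191/32 } R={ 6 } — 383/64
step 13: add blue to get bbbbbbrbbbbbb; options L={ 0,1,2,3,4,5,11/2,23/4,47/8,95/16,191/32,383/64 } R={ 6 } — 767/128
step 14: add red to get bbbbbbrbbbbbbr; options L={ 0,1,2,3,4,5,11/2,23/4,47/8,95/16,191/32,383/64 } R={ 767/128,6 } — 1533/256
step 15: add red to get bbbbbbrbbbbbbrr; options L={ 0,1,2,3,4,5,11/2,23/4,47/8,95/16,191/32,383/64 } R={ 1533/256,767/128,6 } — 3065/512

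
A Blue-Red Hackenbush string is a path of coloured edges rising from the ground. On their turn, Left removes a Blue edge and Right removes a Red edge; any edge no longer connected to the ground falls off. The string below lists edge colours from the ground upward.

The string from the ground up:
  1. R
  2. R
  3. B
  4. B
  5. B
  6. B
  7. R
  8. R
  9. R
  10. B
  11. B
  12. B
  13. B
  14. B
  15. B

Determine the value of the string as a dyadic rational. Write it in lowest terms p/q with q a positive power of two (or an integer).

-9089/8192

Recurse on prefixes of the 15-edge string R R B B B B R R R B B B B B B:
1 of 15 · R · max L −∞ · min R 0 gives -1
2 of 15 · RR · max L −∞ · min R -1 gives -2
3 of 15 · RRB · max L -2 · min R -1 gives -3/2
4 of 15 · RRBB · max L -3/2 · min R -1 gives -5/4
5 of 15 · RRBBB · max L -5/4 · min R -1 gives -9/8
6 of 15 · RRBBBB · max L -9/8 · min R -1 gives -17/16
7 of 15 · RRBBBBR · max L -9/8 · min R -17/16 gives -35/32
8 of 15 · RRBBBBRR · max L -9/8 · min R -35/32 gives -71/64
9 of 15 · RRBBBBRRR · max L -9/8 · min R -71/64 gives -143/128
10 of 15 · RRBBBBRRRB · max L -143/128 · min R -71/64 gives -285/256
11 of 15 · RRBBBBRRRBB · max L -285/256 · min R -71/64 gives -569/512
12 of 15 · RRBBBBRRRBBB · max L -569/512 · min R -71/64 gives -1137/1024
13 of 15 · RRBBBBRRRBBBB · max L -1137/1024 · min R -71/64 gives -2273/2048
14 of 15 · RRBBBBRRRBBBBB · max L -2273/2048 · min R -71/64 gives -4545/4096
15 of 15 · RRBBBBRRRBBBBBB · max L -4545/4096 · min R -71/64 gives -9089/8192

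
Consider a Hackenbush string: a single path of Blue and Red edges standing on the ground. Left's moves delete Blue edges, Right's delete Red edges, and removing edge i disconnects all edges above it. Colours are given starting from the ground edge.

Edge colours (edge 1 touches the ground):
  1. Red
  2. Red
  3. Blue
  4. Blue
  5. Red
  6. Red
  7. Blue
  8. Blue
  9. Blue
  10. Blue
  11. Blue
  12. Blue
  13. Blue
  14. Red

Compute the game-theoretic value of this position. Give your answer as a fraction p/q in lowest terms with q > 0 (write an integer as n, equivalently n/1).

-5635/4096

1 of 14 · R · max L −∞ · min R 0 = -1
2 of 14 · RR · max L −∞ · min R -1 = -2
3 of 14 · RRB · max L -2 · min R -1 = -3/2
4 of 14 · RRBB · max L -3/2 · min R -1 = -5/4
5 of 14 · RRBBR · max L -3/2 · min R -5/4 = -11/8
6 of 14 · RRBBRR · max L -3/2 · min R -11/8 = -23/16
7 of 14 · RRBBRRB · max L -23/16 · min R -11/8 = -45/32
8 of 14 · RRBBRRBB · max L -45/32 · min R -11/8 = -89/64
9 of 14 · RRBBRRBBB · max L -89/64 · min R -11/8 = -177/128
10 of 14 · RRBBRRBBBB · max L -177/128 · min R -11/8 = -353/256
11 of 14 · RRBBRRBBBBB · max L -353/256 · min R -11/8 = -705/512
12 of 14 · RRBBRRBBBBBB · max L -705/512 · min R -11/8 = -1409/1024
13 of 14 · RRBBRRBBBBBBB · max L -1409/1024 · min R -11/8 = -2817/2048
14 of 14 · RRBBRRBBBBBBBR · max L -1409/1024 · min R -2817/2048 = -5635/4096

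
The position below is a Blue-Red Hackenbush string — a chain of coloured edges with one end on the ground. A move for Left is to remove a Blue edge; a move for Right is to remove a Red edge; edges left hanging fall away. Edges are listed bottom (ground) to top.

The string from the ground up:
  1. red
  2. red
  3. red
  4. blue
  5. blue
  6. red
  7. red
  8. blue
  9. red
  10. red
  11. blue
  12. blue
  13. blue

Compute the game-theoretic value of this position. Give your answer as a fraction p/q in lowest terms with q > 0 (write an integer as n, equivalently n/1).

-2481/1024

Prefix values for red red red blue blue red red blue red red blue blue blue via {L|R} + simplicity:
edge 1 of 13 (red): { — | 0 } -> -1
edge 2 of 13 (red): { — | -1, 0 } -> -2
edge 3 of 13 (red): { — | -2, -1, 0 } -> -3
edge 4 of 13 (blue): { -3 | -2, -1, 0 } -> -5/2
edge 5 of 13 (blue): { -3, -5/2 | -2, -1, 0 } -> -9/4
edge 6 of 13 (red): { -3, -5/2 | -9/4, -2, -1, 0 } -> -19/8
edge 7 of 13 (red): { -3, -5/2 | -19/8, -9/4, -2, -1, 0 } -> -39/16
edge 8 of 13 (blue): { -3, -5/2, -39/16 | -19/8, -9/4, -2, -1, 0 } -> -77/32
edge 9 of 13 (red): { -3, -5/2, -39/16 | -77/32, -19/8, -9/4, -2, -1, 0 } -> -155/64
edge 10 of 13 (red): { -3, -5/2, -39/16 | -155/64, -77/32, -19/8, -9/4, -2, -1, 0 } -> -311/128
edge 11 of 13 (blue): { -3, -5/2, -39/16, -311/128 | -155/64, -77/32, -19/8, -9/4, -2, -1, 0 } -> -621/256
edge 12 of 13 (blue): { -3, -5/2, -39/16, -311/128, -621/256 | -155/64, -77/32, -19/8, -9/4, -2, -1, 0 } -> -1241/512
edge 13 of 13 (blue): { -3, -5/2, -39/16, -311/128, -621/256, -1241/512 | -155/64, -77/32, -19/8, -9/4, -2, -1, 0 } -> -2481/1024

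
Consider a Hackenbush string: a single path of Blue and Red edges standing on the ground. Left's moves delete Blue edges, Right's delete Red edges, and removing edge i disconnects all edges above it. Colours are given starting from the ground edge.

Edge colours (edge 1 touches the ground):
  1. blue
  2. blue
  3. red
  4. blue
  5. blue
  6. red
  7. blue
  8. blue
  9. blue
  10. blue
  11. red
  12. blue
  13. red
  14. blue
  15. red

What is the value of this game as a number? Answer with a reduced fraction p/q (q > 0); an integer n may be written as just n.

15317/8192

val(b) = { 0 | · } → 1
val(bb) = { 0; 1 | · } → 2
val(bbr) = { 0; 1 | 2 } → 3/2
val(bbrb) = { 0; 1; 3/2 | 2 } → 7/4
val(bbrbb) = { 0; 1; 3/2; 7/4 | 2 } → 15/8
val(bbrbbr) = { 0; 1; 3/2; 7/4 | 15/8; 2 } → 29/16
val(bbrbbrb) = { 0; 1; 3/2; 7/4; 29/16 | 15/8; 2 } → 59/32
val(bbrbbrbb) = { 0; 1; 3/2; 7/4; 29/16; 59/32 | 15/8; 2 } → 119/64
val(bbrbbrbbb) = { 0; 1; 3/2; 7/4; 29/16; 59/32; 119/64 | 15/8; 2 } → 239/128
val(bbrbbrbbbb) = { 0; 1; 3/2; 7/4; 29/16; 59/32; 119/64; 239/128 | 15/8; 2 } → 479/256
val(bbrbbrbbbbr) = { 0; 1; 3/2; 7/4; 29/16; 59/32; 119/64; 239/128 | 479/256; 15/8; 2 } → 957/512
val(bbrbbrbbbbrb) = { 0; 1; 3/2; 7/4; 29/16; 59/32; 119/64; 239/128; 957/512 | 479/256; 15/8; 2 } → 1915/1024
val(bbrbbrbbbbrbr) = { 0; 1; 3/2; 7/4; 29/16; 59/32; 119/64; 239/128; 957/512 | 1915/1024; 479/256; 15/8; 2 } → 3829/2048
val(bbrbbrbbbbrbrb) = { 0; 1; 3/2; 7/4; 29/16; 59/32; 119/64; 239/128; 957/512; 3829/2048 | 1915/1024; 479/256; 15/8; 2 } → 7659/4096
val(bbrbbrbbbbrbrbr) = { 0; 1; 3/2; 7/4; 29/16; 59/32; 119/64; 239/128; 957/512; 3829/2048 | 7659/4096; 1915/1024; 479/256; 15/8; 2 } → 15317/8192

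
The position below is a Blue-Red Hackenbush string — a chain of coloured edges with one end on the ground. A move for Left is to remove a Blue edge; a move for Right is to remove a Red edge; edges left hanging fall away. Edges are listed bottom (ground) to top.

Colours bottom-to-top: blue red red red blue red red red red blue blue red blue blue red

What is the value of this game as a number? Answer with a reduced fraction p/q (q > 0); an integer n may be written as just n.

Prefix values for blue red red red blue red red red red blue blue red blue blue red via {L|R} + simplicity:
step 1: add blue to get b; options L={ 0 } R={ none } => 1
step 2: add red to get br; options L={ 0 } R={ 1 } => 1/2
step 3: add red to get brr; options L={ 0 } R={ 1/2 1 } => 1/4
step 4: add red to get brrr; options L={ 0 } R={ 1/4 1/2 1 } => 1/8
step 5: add blue to get brrrb; options L={ 0 1/8 } R={ 1/4 1/2 1 } => 3/16
step 6: add red to get brrrbr; options L={ 0 1/8 } R={ 3/16 1/4 1/2 1 } => 5/32
step 7: add red to get brrrbrr; options L={ 0 1/8 } R={ 5/32 3/16 1/4 1/2 1 } => 9/64
step 8: add red to get brrrbrrr; options L={ 0 1/8 } R={ 9/64 5/32 3/16 1/4 1/2 1 } => 17/128
step 9: add red to get brrrbrrrr; options L={ 0 1/8 } R={ 17/128 9/64 5/32 3/16 1/4 1/2 1 } => 33/256
step 10: add blue to get brrrbrrrrb; options L={ 0 1/8 33/256 } R={ 17/128 9/64 5/32 3/16 1/4 1/2 1 } => 67/512
step 11: add blue to get brrrbrrrrbb; options L={ 0 1/8 33/256 67/512 } R={ 17/128 9/64 5/32 3/16 1/4 1/2 1 } => 135/1024
step 12: add red to get brrrbrrrrbbr; options L={ 0 1/8 33/256 67/512 } R={ 135/1024 17/128 9/64 5/32 3/16 1/4 1/2 1 } => 269/2048
step 13: add blue to get brrrbrrrrbbrb; options L={ 0 1/8 33/256 67/512 269/2048 } R={ 135/1024 17/128 9/64 5/32 3/16 1/4 1/2 1 } => 539/4096
step 14: add blue to get brrrbrrrrbbrbb; options L={ 0 1/8 33/256 67/512 269/2048 539/4096 } R={ 135/1024 17/128 9/64 5/32 3/16 1/4 1/2 1 } => 1079/8192
step 15: add red to get brrrbrrrrbbrbbr; options L={ 0 1/8 33/256 67/512 269/2048 539/4096 } R={ 1079/8192 135/1024 17/128 9/64 5/32 3/16 1/4 1/2 1 } => 2157/16384

2157/16384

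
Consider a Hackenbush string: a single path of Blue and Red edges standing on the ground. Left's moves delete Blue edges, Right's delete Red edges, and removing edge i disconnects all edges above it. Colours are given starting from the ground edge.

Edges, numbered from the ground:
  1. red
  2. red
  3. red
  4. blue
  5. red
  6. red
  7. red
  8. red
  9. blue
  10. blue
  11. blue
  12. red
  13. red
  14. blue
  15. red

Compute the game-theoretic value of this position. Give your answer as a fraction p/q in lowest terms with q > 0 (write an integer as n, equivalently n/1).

-12059/4096

val_1 [r]  L=[none]  R=[0]  -> -1
val_2 [rr]  L=[none]  R=[-1; 0]  -> -2
val_3 [rrr]  L=[none]  R=[-2; -1; 0]  -> -3
val_4 [rrrb]  L=[-3]  R=[-2; -1; 0]  -> -5/2
val_5 [rrrbr]  L=[-3]  R=[-5/2; -2; -1; 0]  -> -11/4
val_6 [rrrbrr]  L=[-3]  R=[-11/4; -5/2; -2; -1; 0]  -> -23/8
val_7 [rrrbrrr]  L=[-3]  R=[-23/8; -11/4; -5/2; -2; -1; 0]  -> -47/16
val_8 [rrrbrrrr]  L=[-3]  R=[-47/16; -23/8; -11/4; -5/2; -2; -1; 0]  -> -95/32
val_9 [rrrbrrrrb]  L=[-3; -95/32]  R=[-47/16; -23/8; -11/4; -5/2; -2; -1; 0]  -> -189/64
val_10 [rrrbrrrrbb]  L=[-3; -95/32; -189/64]  R=[-47/16; -23/8; -11/4; -5/2; -2; -1; 0]  -> -377/128
val_11 [rrrbrrrrbbb]  L=[-3; -95/32; -189/64; -377/128]  R=[-47/16; -23/8; -11/4; -5/2; -2; -1; 0]  -> -753/256
val_12 [rrrbrrrrbbbr]  L=[-3; -95/32; -189/64; -377/128]  R=[-753/256; -47/16; -23/8; -11/4; -5/2; -2; -1; 0]  -> -1507/512
val_13 [rrrbrrrrbbbrr]  L=[-3; -95/32; -189/64; -377/128]  R=[-1507/512; -753/256; -47/16; -23/8; -11/4; -5/2; -2; -1; 0]  -> -3015/1024
val_14 [rrrbrrrrbbbrrb]  L=[-3; -95/32; -189/64; -377/128; -3015/1024]  R=[-1507/512; -753/256; -47/16; -23/8; -11/4; -5/2; -2; -1; 0]  -> -6029/2048
val_15 [rrrbrrrrbbbrrbr]  L=[-3; -95/32; -189/64; -377/128; -3015/1024]  R=[-6029/2048; -1507/512; -753/256; -47/16; -23/8; -11/4; -5/2; -2; -1; 0]  -> -12059/4096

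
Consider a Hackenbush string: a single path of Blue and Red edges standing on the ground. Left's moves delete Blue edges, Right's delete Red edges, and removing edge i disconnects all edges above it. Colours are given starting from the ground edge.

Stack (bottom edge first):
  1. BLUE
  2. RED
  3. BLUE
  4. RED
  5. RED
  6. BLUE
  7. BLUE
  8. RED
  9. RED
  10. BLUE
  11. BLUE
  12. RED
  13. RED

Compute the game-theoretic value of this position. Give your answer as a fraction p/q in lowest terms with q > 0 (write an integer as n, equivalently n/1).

2457/4096

Prefix values for BLUE RED BLUE RED RED BLUE BLUE RED RED BLUE BLUE RED RED via {L|R} + simplicity:
value(B) = { 0 | · } gives 1
value(BR) = { 0 | 1 } gives 1/2
value(BRB) = { 0, 1/2 | 1 } gives 3/4
value(BRBR) = { 0, 1/2 | 3/4, 1 } gives 5/8
value(BRBRR) = { 0, 1/2 | 5/8, 3/4, 1 } gives 9/16
value(BRBRRB) = { 0, 1/2, 9/16 | 5/8, 3/4, 1 } gives 19/32
value(BRBRRBB) = { 0, 1/2, 9/16, 19/32 | 5/8, 3/4, 1 } gives 39/64
value(BRBRRBBR) = { 0, 1/2, 9/16, 19/32 | 39/64, 5/8, 3/4, 1 } gives 77/128
value(BRBRRBBRR) = { 0, 1/2, 9/16, 19/32 | 77/128, 39/64, 5/8, 3/4, 1 } gives 153/256
value(BRBRRBBRRB) = { 0, 1/2, 9/16, 19/32, 153/256 | 77/128, 39/64, 5/8, 3/4, 1 } gives 307/512
value(BRBRRBBRRBB) = { 0, 1/2, 9/16, 19/32, 153/256, 307/512 | 77/128, 39/64, 5/8, 3/4, 1 } gives 615/1024
value(BRBRRBBRRBBR) = { 0, 1/2, 9/16, 19/32, 153/256, 307/512 | 615/1024, 77/128, 39/64, 5/8, 3/4, 1 } gives 1229/2048
value(BRBRRBBRRBBRR) = { 0, 1/2, 9/16, 19/32, 153/256, 307/512 | 1229/2048, 615/1024, 77/128, 39/64, 5/8, 3/4, 1 } gives 2457/4096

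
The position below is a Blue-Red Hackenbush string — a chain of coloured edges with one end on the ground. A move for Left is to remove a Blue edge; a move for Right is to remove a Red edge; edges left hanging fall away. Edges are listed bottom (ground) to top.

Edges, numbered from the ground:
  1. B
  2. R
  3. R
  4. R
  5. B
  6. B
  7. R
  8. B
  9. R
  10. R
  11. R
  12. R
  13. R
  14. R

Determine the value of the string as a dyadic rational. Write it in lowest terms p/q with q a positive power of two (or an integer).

Build val(s[:k]) for k = 1..14, string s = B R R R B B R B R R R R R R.
step 1: add B to get B; options L={ 0 } R={ (no moves) } — 1
step 2: add R to get BR; options L={ 0 } R={ 1 } — 1/2
step 3: add R to get BRR; options L={ 0 } R={ 1/2 1 } — 1/4
step 4: add R to get BRRR; options L={ 0 } R={ 1/4 1/2 1 } — 1/8
step 5: add B to get BRRRB; options L={ 0 1/8 } R={ 1/4 1/2 1 } — 3/16
step 6: add B to get BRRRBB; options L={ 0 1/8 3/16 } R={ 1/4 1/2 1 } — 7/32
step 7: add R to get BRRRBBR; options L={ 0 1/8 3/16 } R={ 7/32 1/4 1/2 1 } — 13/64
step 8: add B to get BRRRBBRB; options L={ 0 1/8 3/16 13/64 } R={ 7/32 1/4 1/2 1 } — 27/128
step 9: add R to get BRRRBBRBR; options L={ 0 1/8 3/16 13/64 } R={ 27/128 7/32 1/4 1/2 1 } — 53/256
step 10: add R to get BRRRBBRBRR; options L={ 0 1/8 3/16 13/64 } R={ 53/256 27/128 7/32 1/4 1/2 1 } — 105/512
step 11: add R to get BRRRBBRBRRR; options L={ 0 1/8 3/16 13/64 } R={ 105/512 53/256 27/128 7/32 1/4 1/2 1 } — 209/1024
step 12: add R to get BRRRBBRBRRRR; options L={ 0 1/8 3/16 13/64 } R={ 209/1024 105/512 53/256 27/128 7/32 1/4 1/2 1 } — 417/2048
step 13: add R to get BRRRBBRBRRRRR; options L={ 0 1/8 3/16 13/64 } R={ 417/2048 209/1024 105/512 53/256 27/128 7/32 1/4 1/2 1 } — 833/4096
step 14: add R to get BRRRBBRBRRRRRR; options L={ 0 1/8 3/16 13/64 } R={ 833/4096 417/2048 209/1024 105/512 53/256 27/128 7/32 1/4 1/2 1 } — 1665/8192

1665/8192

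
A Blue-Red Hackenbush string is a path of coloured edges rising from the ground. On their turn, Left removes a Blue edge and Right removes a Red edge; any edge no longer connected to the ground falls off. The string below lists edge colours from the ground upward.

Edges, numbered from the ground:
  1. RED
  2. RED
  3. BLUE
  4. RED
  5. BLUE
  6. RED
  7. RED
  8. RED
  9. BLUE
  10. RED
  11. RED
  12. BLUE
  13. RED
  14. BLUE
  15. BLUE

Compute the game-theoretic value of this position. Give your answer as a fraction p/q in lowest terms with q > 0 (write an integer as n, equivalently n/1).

-14185/8192

1 of 15 · R · max L −∞ · min R 0 ⇒ -1
2 of 15 · RR · max L −∞ · min R -1 ⇒ -2
3 of 15 · RRB · max L -2 · min R -1 ⇒ -3/2
4 of 15 · RRBR · max L -2 · min R -3/2 ⇒ -7/4
5 of 15 · RRBRB · max L -7/4 · min R -3/2 ⇒ -13/8
6 of 15 · RRBRBR · max L -7/4 · min R -13/8 ⇒ -27/16
7 of 15 · RRBRBRR · max L -7/4 · min R -27/16 ⇒ -55/32
8 of 15 · RRBRBRRR · max L -7/4 · min R -55/32 ⇒ -111/64
9 of 15 · RRBRBRRRB · max L -111/64 · min R -55/32 ⇒ -221/128
10 of 15 · RRBRBRRRBR · max L -111/64 · min R -221/128 ⇒ -443/256
11 of 15 · RRBRBRRRBRR · max L -111/64 · min R -443/256 ⇒ -887/512
12 of 15 · RRBRBRRRBRRB · max L -887/512 · min R -443/256 ⇒ -1773/1024
13 of 15 · RRBRBRRRBRRBR · max L -887/512 · min R -1773/1024 ⇒ -3547/2048
14 of 15 · RRBRBRRRBRRBRB · max L -3547/2048 · min R -1773/1024 ⇒ -7093/4096
15 of 15 · RRBRBRRRBRRBRBB · max L -7093/4096 · min R -1773/1024 ⇒ -14185/8192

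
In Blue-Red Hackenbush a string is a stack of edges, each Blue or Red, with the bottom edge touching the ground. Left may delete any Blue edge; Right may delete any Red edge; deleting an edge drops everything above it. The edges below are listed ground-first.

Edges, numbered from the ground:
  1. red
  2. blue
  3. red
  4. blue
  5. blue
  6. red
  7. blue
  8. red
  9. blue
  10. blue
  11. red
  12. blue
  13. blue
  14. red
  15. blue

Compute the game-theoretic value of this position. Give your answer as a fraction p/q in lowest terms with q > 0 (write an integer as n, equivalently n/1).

-9509/16384

Prefix values for red blue red blue blue red blue red blue blue red blue blue red blue via {L|R} + simplicity:
step 1: add red to get r; options L={ · } R={ 0 } => -1
step 2: add blue to get rb; options L={ -1 } R={ 0 } => -1/2
step 3: add red to get rbr; options L={ -1 } R={ -1/2,0 } => -3/4
step 4: add blue to get rbrb; options L={ -1,-3/4 } R={ -1/2,0 } => -5/8
step 5: add blue to get rbrbb; options L={ -1,-3/4,-5/8 } R={ -1/2,0 } => -9/16
step 6: add red to get rbrbbr; options L={ -1,-3/4,-5/8 } R={ -9/16,-1/2,0 } => -19/32
step 7: add blue to get rbrbbrb; options L={ -1,-3/4,-5/8,-19/32 } R={ -9/16,-1/2,0 } => -37/64
step 8: add red to get rbrbbrbr; options L={ -1,-3/4,-5/8,-19/32 } R={ -37/64,-9/16,-1/2,0 } => -75/128
step 9: add blue to get rbrbbrbrb; options L={ -1,-3/4,-5/8,-19/32,-75/128 } R={ -37/64,-9/16,-1/2,0 } => -149/256
step 10: add blue to get rbrbbrbrbb; options L={ -1,-3/4,-5/8,-19/32,-75/128,-149/256 } R={ -37/64,-9/16,-1/2,0 } => -297/512
step 11: add red to get rbrbbrbrbbr; options L={ -1,-3/4,-5/8,-19/32,-75/128,-149/256 } R={ -297/512,-37/64,-9/16,-1/2,0 } => -595/1024
step 12: add blue to get rbrbbrbrbbrb; options L={ -1,-3/4,-5/8,-19/32,-75/128,-149/256,-595/1024 } R={ -297/512,-37/64,-9/16,-1/2,0 } => -1189/2048
step 13: add blue to get rbrbbrbrbbrbb; options L={ -1,-3/4,-5/8,-19/32,-75/128,-149/256,-595/1024,-1189/2048 } R={ -297/512,-37/64,-9/16,-1/2,0 } => -2377/4096
step 14: add red to get rbrbbrbrbbrbbr; options L={ -1,-3/4,-5/8,-19/32,-75/128,-149/256,-595/1024,-1189/2048 } R={ -2377/4096,-297/512,-37/64,-9/16,-1/2,0 } => -4755/8192
step 15: add blue to get rbrbbrbrbbrbbrb; options L={ -1,-3/4,-5/8,-19/32,-75/128,-149/256,-595/1024,-1189/2048,-4755/8192 } R={ -2377/4096,-297/512,-37/64,-9/16,-1/2,0 } => -9509/16384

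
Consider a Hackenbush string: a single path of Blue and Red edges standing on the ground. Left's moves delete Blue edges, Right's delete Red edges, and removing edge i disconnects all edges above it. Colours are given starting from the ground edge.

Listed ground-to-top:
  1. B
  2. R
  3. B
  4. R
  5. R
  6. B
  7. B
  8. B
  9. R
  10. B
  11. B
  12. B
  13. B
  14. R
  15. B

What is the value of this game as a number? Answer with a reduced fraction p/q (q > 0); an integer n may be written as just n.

step 1: add B to get B; options L={ 0 } R={ · } -> 1
step 2: add R to get BR; options L={ 0 } R={ 1 } -> 1/2
step 3: add B to get BRB; options L={ 0,1/2 } R={ 1 } -> 3/4
step 4: add R to get BRBR; options L={ 0,1/2 } R={ 3/4,1 } -> 5/8
step 5: add R to get BRBRR; options L={ 0,1/2 } R={ 5/8,3/4,1 } -> 9/16
step 6: add B to get BRBRRB; options L={ 0,1/2,9/16 } R={ 5/8,3/4,1 } -> 19/32
step 7: add B to get BRBRRBB; options L={ 0,1/2,9/16,19/32 } R={ 5/8,3/4,1 } -> 39/64
step 8: add B to get BRBRRBBB; options L={ 0,1/2,9/16,19/32,39/64 } R={ 5/8,3/4,1 } -> 79/128
step 9: add R to get BRBRRBBBR; options L={ 0,1/2,9/16,19/32,39/64 } R={ 79/128,5/8,3/4,1 } -> 157/256
step 10: add B to get BRBRRBBBRB; options L={ 0,1/2,9/16,19/32,39/64,157/256 } R={ 79/128,5/8,3/4,1 } -> 315/512
step 11: add B to get BRBRRBBBRBB; options L={ 0,1/2,9/16,19/32,39/64,157/256,315/512 } R={ 79/128,5/8,3/4,1 } -> 631/1024
step 12: add B to get BRBRRBBBRBBB; options L={ 0,1/2,9/16,19/32,39/64,157/256,315/512,631/1024 } R={ 79/128,5/8,3/4,1 } -> 1263/2048
step 13: add B to get BRBRRBBBRBBBB; options L={ 0,1/2,9/16,19/32,39/64,157/256,315/512,631/1024,1263/2048 } R={ 79/128,5/8,3/4,1 } -> 2527/4096
step 14: add R to get BRBRRBBBRBBBBR; options L={ 0,1/2,9/16,19/32,39/64,157/256,315/512,631/1024,1263/2048 } R={ 2527/4096,79/128,5/8,3/4,1 } -> 5053/8192
step 15: add B to get BRBRRBBBRBBBBRB; options L={ 0,1/2,9/16,19/32,39/64,157/256,315/512,631/1024,1263/2048,5053/8192 } R={ 2527/4096,79/128,5/8,3/4,1 } -> 10107/16384

10107/16384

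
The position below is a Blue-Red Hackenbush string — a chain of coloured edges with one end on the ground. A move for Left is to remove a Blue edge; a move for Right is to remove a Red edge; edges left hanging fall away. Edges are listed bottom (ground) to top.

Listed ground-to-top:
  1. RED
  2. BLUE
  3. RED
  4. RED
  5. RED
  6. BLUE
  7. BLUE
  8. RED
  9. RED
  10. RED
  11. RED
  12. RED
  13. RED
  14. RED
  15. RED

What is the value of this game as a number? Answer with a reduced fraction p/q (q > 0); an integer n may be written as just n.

R: Left { (no moves) }, Right { 0 } ⇒ simplest -1
RB: Left { -1 }, Right { 0 } ⇒ simplest -1/2
RBR: Left { -1 }, Right { -1/2,0 } ⇒ simplest -3/4
RBRR: Left { -1 }, Right { -3/4,-1/2,0 } ⇒ simplest -7/8
RBRRR: Left { -1 }, Right { -7/8,-3/4,-1/2,0 } ⇒ simplest -15/16
RBRRRB: Left { -1,-15/16 }, Right { -7/8,-3/4,-1/2,0 } ⇒ simplest -29/32
RBRRRBB: Left { -1,-15/16,-29/32 }, Right { -7/8,-3/4,-1/2,0 } ⇒ simplest -57/64
RBRRRBBR: Left { -1,-15/16,-29/32 }, Right { -57/64,-7/8,-3/4,-1/2,0 } ⇒ simplest -115/128
RBRRRBBRR: Left { -1,-15/16,-29/32 }, Right { -115/128,-57/64,-7/8,-3/4,-1/2,0 } ⇒ simplest -231/256
RBRRRBBRRR: Left { -1,-15/16,-29/32 }, Right { -231/256,-115/128,-57/64,-7/8,-3/4,-1/2,0 } ⇒ simplest -463/512
RBRRRBBRRRR: Left { -1,-15/16,-29/32 }, Right { -463/512,-231/256,-115/128,-57/64,-7/8,-3/4,-1/2,0 } ⇒ simplest -927/1024
RBRRRBBRRRRR: Left { -1,-15/16,-29/32 }, Right { -927/1024,-463/512,-231/256,-115/128,-57/64,-7/8,-3/4,-1/2,0 } ⇒ simplest -1855/2048
RBRRRBBRRRRRR: Left { -1,-15/16,-29/32 }, Right { -1855/2048,-927/1024,-463/512,-231/256,-115/128,-57/64,-7/8,-3/4,-1/2,0 } ⇒ simplest -3711/4096
RBRRRBBRRRRRRR: Left { -1,-15/16,-29/32 }, Right { -3711/4096,-1855/2048,-927/1024,-463/512,-231/256,-115/128,-57/64,-7/8,-3/4,-1/2,0 } ⇒ simplest -7423/8192
RBRRRBBRRRRRRRR: Left { -1,-15/16,-29/32 }, Right { -7423/8192,-3711/4096,-1855/2048,-927/1024,-463/512,-231/256,-115/128,-57/64,-7/8,-3/4,-1/2,0 } ⇒ simplest -14847/16384

-14847/16384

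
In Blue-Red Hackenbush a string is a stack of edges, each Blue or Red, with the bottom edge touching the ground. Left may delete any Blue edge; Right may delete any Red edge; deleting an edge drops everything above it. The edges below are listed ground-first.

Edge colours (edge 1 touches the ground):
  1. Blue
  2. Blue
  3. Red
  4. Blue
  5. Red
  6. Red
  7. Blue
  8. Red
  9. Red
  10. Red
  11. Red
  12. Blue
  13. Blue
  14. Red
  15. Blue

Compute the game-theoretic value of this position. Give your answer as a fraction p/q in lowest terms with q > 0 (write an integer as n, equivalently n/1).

Prefix values for Blue Blue Red Blue Red Red Blue Red Red Red Red Blue Blue Red Blue via {L|R} + simplicity:
1 of 15 · B · max L 0 · min R +∞ ⇒ 1
2 of 15 · BB · max L 1 · min R +∞ ⇒ 2
3 of 15 · BBR · max L 1 · min R 2 ⇒ 3/2
4 of 15 · BBRB · max L 3/2 · min R 2 ⇒ 7/4
5 of 15 · BBRBR · max L 3/2 · min R 7/4 ⇒ 13/8
6 of 15 · BBRBRR · max L 3/2 · min R 13/8 ⇒ 25/16
7 of 15 · BBRBRRB · max L 25/16 · min R 13/8 ⇒ 51/32
8 of 15 · BBRBRRBR · max L 25/16 · min R 51/32 ⇒ 101/64
9 of 15 · BBRBRRBRR · max L 25/16 · min R 101/64 ⇒ 201/128
10 of 15 · BBRBRRBRRR · max L 25/16 · min R 201/128 ⇒ 401/256
11 of 15 · BBRBRRBRRRR · max L 25/16 · min R 401/256 ⇒ 801/512
12 of 15 · BBRBRRBRRRRB · max L 801/512 · min R 401/256 ⇒ 1603/1024
13 of 15 · BBRBRRBRRRRBB · max L 1603/1024 · min R 401/256 ⇒ 3207/2048
14 of 15 · BBRBRRBRRRRBBR · max L 1603/1024 · min R 3207/2048 ⇒ 6413/4096
15 of 15 · BBRBRRBRRRRBBRB · max L 6413/4096 · min R 3207/2048 ⇒ 12827/8192

12827/8192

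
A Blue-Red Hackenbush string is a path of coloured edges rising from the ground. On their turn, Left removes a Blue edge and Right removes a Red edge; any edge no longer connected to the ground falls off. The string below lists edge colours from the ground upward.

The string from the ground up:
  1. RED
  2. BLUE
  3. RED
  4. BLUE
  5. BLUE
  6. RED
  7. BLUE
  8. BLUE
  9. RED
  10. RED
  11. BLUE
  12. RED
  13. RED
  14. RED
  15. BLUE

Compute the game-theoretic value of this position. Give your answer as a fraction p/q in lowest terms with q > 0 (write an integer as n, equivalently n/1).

-9437/16384

Prefix values for RED BLUE RED BLUE BLUE RED BLUE BLUE RED RED BLUE RED RED RED BLUE via {L|R} + simplicity:
R: Left { (no moves) }, Right { 0 } gives simplest -1
RB: Left { -1 }, Right { 0 } gives simplest -1/2
RBR: Left { -1 }, Right { -1/2; 0 } gives simplest -3/4
RBRB: Left { -1; -3/4 }, Right { -1/2; 0 } gives simplest -5/8
RBRBB: Left { -1; -3/4; -5/8 }, Right { -1/2; 0 } gives simplest -9/16
RBRBBR: Left { -1; -3/4; -5/8 }, Right { -9/16; -1/2; 0 } gives simplest -19/32
RBRBBRB: Left { -1; -3/4; -5/8; -19/32 }, Right { -9/16; -1/2; 0 } gives simplest -37/64
RBRBBRBB: Left { -1; -3/4; -5/8; -19/32; -37/64 }, Right { -9/16; -1/2; 0 } gives simplest -73/128
RBRBBRBBR: Left { -1; -3/4; -5/8; -19/32; -37/64 }, Right { -73/128; -9/16; -1/2; 0 } gives simplest -147/256
RBRBBRBBRR: Left { -1; -3/4; -5/8; -19/32; -37/64 }, Right { -147/256; -73/128; -9/16; -1/2; 0 } gives simplest -295/512
RBRBBRBBRRB: Left { -1; -3/4; -5/8; -19/32; -37/64; -295/512 }, Right { -147/256; -73/128; -9/16; -1/2; 0 } gives simplest -589/1024
RBRBBRBBRRBR: Left { -1; -3/4; -5/8; -19/32; -37/64; -295/512 }, Right { -589/1024; -147/256; -73/128; -9/16; -1/2; 0 } gives simplest -1179/2048
RBRBBRBBRRBRR: Left { -1; -3/4; -5/8; -19/32; -37/64; -295/512 }, Right { -1179/2048; -589/1024; -147/256; -73/128; -9/16; -1/2; 0 } gives simplest -2359/4096
RBRBBRBBRRBRRR: Left { -1; -3/4; -5/8; -19/32; -37/64; -295/512 }, Right { -2359/4096; -1179/2048; -589/1024; -147/256; -73/128; -9/16; -1/2; 0 } gives simplest -4719/8192
RBRBBRBBRRBRRRB: Left { -1; -3/4; -5/8; -19/32; -37/64; -295/512; -4719/8192 }, Right { -2359/4096; -1179/2048; -589/1024; -147/256; -73/128; -9/16; -1/2; 0 } gives simplest -9437/16384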